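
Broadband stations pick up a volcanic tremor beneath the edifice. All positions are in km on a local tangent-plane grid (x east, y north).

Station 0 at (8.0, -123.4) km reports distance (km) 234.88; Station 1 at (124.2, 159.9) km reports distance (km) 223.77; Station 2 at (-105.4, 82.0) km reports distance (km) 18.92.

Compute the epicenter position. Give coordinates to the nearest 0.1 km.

Circle about each station: (x − 8.0)² + (y + 123.4)² = 234.88²; (x − 124.2)² + (y − 159.9)² = 223.77²; (x + 105.4)² + (y − 82.0)² = 18.92².
Subtracting the Station 0 equation from the Station 1 and Station 2 equations removes the quadratic terms:
232.4 x + 566.6 y = 30797.69
-226.8 x + 410.8 y = 57352.25
Solving the 2×2 system: x ≈ -88.6, y ≈ 90.7 km.
Check against Station 0 (with the unrounded x, y): √((x − 8.0)²+(y + 123.4)²) = 234.88 ≈ 234.88 km. ✓

-88.6 km east, 90.7 km north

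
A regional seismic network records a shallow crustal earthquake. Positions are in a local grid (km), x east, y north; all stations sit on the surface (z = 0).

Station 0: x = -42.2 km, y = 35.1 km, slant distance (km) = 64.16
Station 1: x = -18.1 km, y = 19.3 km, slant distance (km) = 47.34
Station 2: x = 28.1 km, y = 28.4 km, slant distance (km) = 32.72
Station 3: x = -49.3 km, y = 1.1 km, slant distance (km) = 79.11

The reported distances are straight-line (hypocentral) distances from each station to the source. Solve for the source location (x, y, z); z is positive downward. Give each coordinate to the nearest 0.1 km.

Each station gives a sphere (x−x_i)² + (y−y_i)² + z² = d_i² (stations at z=0).
Subtracting the Station 0 sphere from Station 1 and Station 2: z² cancels, leaving linear equations in x and y:
48.2 x − 31.6 y = -437.32
140.6 x − 13.4 y = 1629.23
Solving: x ≈ 15.102, y ≈ 36.875 km (keep extra digits for the depth step; rounded: 15.1, 36.9).
Then from the Station 0 sphere: z² = 64.16² − (x + 42.2)² − (y − 35.1)² with x = 15.102, y = 36.875, so z ≈ 28.807 ≈ 28.8 km.

x ≈ 15.1 km, y ≈ 36.9 km, depth ≈ 28.8 km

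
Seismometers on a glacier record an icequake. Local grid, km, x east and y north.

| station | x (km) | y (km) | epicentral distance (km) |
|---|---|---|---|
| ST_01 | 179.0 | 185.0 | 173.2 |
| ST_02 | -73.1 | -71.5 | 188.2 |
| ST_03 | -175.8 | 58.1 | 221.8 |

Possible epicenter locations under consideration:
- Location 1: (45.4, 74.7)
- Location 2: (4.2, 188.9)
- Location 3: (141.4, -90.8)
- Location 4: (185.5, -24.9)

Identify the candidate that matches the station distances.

For each candidate, compare |candidate − station| to the reported distance:
Location 1: residuals ST_01 0.0, ST_02 0.0, ST_03 0.0 → max 0.0 km
Location 2: residuals ST_01 1.6, ST_02 83.4, ST_03 0.7 → max 83.4 km
Location 3: residuals ST_01 105.2, ST_02 27.2, ST_03 128.6 → max 128.6 km
Location 4: residuals ST_01 36.8, ST_02 74.6, ST_03 148.9 → max 148.9 km
Only Location 1 has all residuals ≈ 0.

Location 1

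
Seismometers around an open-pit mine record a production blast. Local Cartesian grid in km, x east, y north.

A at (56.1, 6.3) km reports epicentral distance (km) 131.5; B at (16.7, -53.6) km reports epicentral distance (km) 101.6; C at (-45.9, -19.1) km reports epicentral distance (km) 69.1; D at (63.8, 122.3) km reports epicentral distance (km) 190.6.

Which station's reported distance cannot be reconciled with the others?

Solve using three stations at a time. Using A, B, D (subtract circle equations pairwise → linear system) gives (x, y) ≈ (-74.6, -8.8).
Distances from that point to each station vs reported:
  A: calculated 131.6 vs reported 131.5 → residual 0.1 km
  B: calculated 101.7 vs reported 101.6 → residual 0.1 km
  C: calculated 30.5 vs reported 69.1 → residual 38.6 km
  D: calculated 190.6 vs reported 190.6 → residual 0.0 km
A, B, D are mutually consistent (residuals ≈ 0); C is off by 38.6 km.

C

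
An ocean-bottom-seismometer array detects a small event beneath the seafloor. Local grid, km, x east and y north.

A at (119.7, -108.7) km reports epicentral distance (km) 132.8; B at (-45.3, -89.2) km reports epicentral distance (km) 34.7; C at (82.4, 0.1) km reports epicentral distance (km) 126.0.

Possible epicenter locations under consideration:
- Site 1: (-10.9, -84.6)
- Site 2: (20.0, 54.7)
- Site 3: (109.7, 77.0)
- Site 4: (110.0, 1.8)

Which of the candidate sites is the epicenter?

For each candidate, compare |candidate − station| to the reported distance:
Site 1: residuals A 0.0, B 0.0, C 0.0 → max 0.0 km
Site 2: residuals A 58.6, B 123.3, C 43.1 → max 123.3 km
Site 3: residuals A 53.2, B 192.6, C 44.4 → max 192.6 km
Site 4: residuals A 21.9, B 145.3, C 98.3 → max 145.3 km
Only Site 1 has all residuals ≈ 0.

Site 1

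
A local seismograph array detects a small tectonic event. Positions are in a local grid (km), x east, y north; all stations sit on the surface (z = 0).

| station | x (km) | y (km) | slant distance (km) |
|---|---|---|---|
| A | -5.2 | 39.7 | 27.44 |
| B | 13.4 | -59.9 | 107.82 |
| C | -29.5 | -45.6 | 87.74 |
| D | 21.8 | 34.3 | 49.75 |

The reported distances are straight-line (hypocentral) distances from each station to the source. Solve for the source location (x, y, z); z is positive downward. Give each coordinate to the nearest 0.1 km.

x ≈ -23.1 km, y ≈ 39.4 km, depth ≈ 20.8 km

Each station gives a sphere (x−x_i)² + (y−y_i)² + z² = d_i² (stations at z=0).
Subtracting the A sphere from B and C: z² cancels, leaving linear equations in x and y:
37.2 x − 199.2 y = -8707.76
-48.6 x − 170.6 y = -5598.87
Solving: x ≈ -23.101, y ≈ 39.400 km (keep extra digits for the depth step; rounded: -23.1, 39.4).
Then from the A sphere: z² = 27.44² − (x + 5.2)² − (y − 39.7)² with x = -23.101, y = 39.400, so z ≈ 20.795 ≈ 20.8 km.
Check against D (with the unrounded solution): distance 49.74 ≈ 49.75 km. ✓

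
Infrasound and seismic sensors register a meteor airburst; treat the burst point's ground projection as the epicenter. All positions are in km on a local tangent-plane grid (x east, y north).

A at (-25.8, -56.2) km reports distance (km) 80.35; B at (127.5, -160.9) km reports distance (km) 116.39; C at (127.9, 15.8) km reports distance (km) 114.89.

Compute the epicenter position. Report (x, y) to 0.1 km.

Circle about each station: (x + 25.8)² + (y + 56.2)² = 80.35²; (x − 127.5)² + (y + 160.9)² = 116.39²; (x − 127.9)² + (y − 15.8)² = 114.89².
Subtracting pairs of circle equations eliminates x²+y² and gives linear equations (the radical axes):
306.6 x − 209.4 y = 31230.47
307.4 x + 144.0 y = 6040.38
Solving the 2×2 system: x ≈ 53.1, y ≈ -71.4 km.

(53.1, -71.4)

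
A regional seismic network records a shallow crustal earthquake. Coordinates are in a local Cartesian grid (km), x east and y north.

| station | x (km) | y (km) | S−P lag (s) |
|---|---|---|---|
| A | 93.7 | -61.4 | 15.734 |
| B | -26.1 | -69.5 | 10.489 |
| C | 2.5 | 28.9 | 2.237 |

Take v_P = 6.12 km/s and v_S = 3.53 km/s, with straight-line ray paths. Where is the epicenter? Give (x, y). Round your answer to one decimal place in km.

-11.7 km east, 16.8 km north

Distance from S−P lag: d = Δt · v_P v_S / (v_P − v_S) = Δt · (6.12·3.53)/(6.12−3.53) ≈ 8.3412·Δt.
So d_A = 131.24, d_B = 87.49, d_C = 18.66 km.
Circle about each station: (x − 93.7)² + (y + 61.4)² = 131.24²; (x + 26.1)² + (y + 69.5)² = 87.49²; (x − 2.5)² + (y − 28.9)² = 18.66².
Subtracting pairs of circle equations eliminates x²+y² and gives linear equations (the radical axes):
-239.6 x − 16.2 y = 2531.25
-182.4 x + 180.6 y = 5167.55
Solving the 2×2 system: x ≈ -11.7, y ≈ 16.8 km.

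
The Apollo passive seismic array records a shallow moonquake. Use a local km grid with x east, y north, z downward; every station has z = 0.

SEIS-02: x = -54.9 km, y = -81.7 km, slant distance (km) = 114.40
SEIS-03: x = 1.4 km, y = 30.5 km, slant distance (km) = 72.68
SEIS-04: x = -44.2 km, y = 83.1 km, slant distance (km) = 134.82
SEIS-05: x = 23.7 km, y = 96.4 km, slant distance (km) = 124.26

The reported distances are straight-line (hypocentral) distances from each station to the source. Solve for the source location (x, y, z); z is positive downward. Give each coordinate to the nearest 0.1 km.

Each station gives a sphere (x−x_i)² + (y−y_i)² + z² = d_i² (stations at z=0).
Subtracting the SEIS-02 sphere from SEIS-03 and SEIS-04: z² cancels, leaving linear equations in x and y:
112.6 x + 224.4 y = -951.71
21.4 x + 329.6 y = -5918.72
Solving: x ≈ 31.397, y ≈ -19.996 km (keep extra digits for the depth step; rounded: 31.4, -20.0).
Then from the SEIS-02 sphere: z² = 114.40² − (x + 54.9)² − (y + 81.7)² with x = 31.397, y = -19.996, so z ≈ 42.811 ≈ 42.8 km.

(31.4, -20.0, 42.8)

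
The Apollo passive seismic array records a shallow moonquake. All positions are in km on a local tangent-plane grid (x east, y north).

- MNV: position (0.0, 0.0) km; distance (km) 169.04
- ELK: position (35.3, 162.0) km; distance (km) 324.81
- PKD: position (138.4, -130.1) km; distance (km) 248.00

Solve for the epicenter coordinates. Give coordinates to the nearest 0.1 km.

Circle about each station: x² + y² = 169.04²; (x − 35.3)² + (y − 162.0)² = 324.81²; (x − 138.4)² + (y + 130.1)² = 248.00².
Subtracting the MNV equation from the ELK and PKD equations removes the quadratic terms:
70.6 x + 324.0 y = -49436.92
276.8 x − 260.2 y = 3151.09
Solving the 2×2 system: x ≈ -109.6, y ≈ -128.7 km.
Check against MNV (with the unrounded x, y): √(x²+y²) = 169.04 ≈ 169.04 km. ✓

(-109.6, -128.7)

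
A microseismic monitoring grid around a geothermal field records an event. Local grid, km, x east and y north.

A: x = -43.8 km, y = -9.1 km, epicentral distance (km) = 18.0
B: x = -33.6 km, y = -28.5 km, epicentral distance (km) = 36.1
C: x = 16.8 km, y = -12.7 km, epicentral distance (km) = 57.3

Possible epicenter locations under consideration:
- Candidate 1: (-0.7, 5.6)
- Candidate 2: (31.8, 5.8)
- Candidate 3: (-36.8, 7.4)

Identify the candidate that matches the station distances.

For each candidate, compare |candidate − station| to the reported distance:
Candidate 1: residuals A 27.5, B 11.3, C 32.0 → max 32.0 km
Candidate 2: residuals A 59.1, B 37.7, C 33.5 → max 59.1 km
Candidate 3: residuals A 0.1, B 0.1, C 0.1 → max 0.1 km
Only Candidate 3 has all residuals ≈ 0.

Candidate 3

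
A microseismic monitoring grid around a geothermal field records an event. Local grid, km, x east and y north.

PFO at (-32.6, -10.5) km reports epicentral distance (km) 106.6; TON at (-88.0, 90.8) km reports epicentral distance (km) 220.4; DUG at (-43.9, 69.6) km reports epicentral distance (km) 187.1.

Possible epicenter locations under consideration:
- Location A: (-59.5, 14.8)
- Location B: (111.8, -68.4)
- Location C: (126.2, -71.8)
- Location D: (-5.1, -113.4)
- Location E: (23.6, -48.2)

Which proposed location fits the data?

Location D

For each candidate, compare |candidate − station| to the reported distance:
Location A: residuals PFO 69.7, TON 139.2, DUG 130.1 → max 139.2 km
Location B: residuals PFO 49.0, TON 35.1, DUG 21.0 → max 49.0 km
Location C: residuals PFO 63.6, TON 48.5, DUG 34.1 → max 63.6 km
Location D: residuals PFO 0.1, TON 0.0, DUG 0.0 → max 0.1 km
Location E: residuals PFO 38.9, TON 42.1, DUG 51.3 → max 51.3 km
Only Location D has all residuals ≈ 0.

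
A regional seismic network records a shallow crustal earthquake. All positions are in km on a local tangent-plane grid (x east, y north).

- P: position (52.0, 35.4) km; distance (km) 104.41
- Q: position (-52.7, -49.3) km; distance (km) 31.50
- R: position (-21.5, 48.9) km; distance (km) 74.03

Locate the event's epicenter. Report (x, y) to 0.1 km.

Circle about each station: (x − 52.0)² + (y − 35.4)² = 104.41²; (x + 52.7)² + (y + 49.3)² = 31.50²; (x + 21.5)² + (y − 48.9)² = 74.03².
Subtracting the P equation from the Q and R equations removes the quadratic terms:
-209.4 x − 169.4 y = 11159.82
-147.0 x + 27.0 y = 4317.31
Solving the 2×2 system: x ≈ -33.8, y ≈ -24.1 km.
Check against P (with the unrounded x, y): √((x − 52.0)²+(y − 35.4)²) = 104.41 ≈ 104.41 km. ✓

-33.8 km east, -24.1 km north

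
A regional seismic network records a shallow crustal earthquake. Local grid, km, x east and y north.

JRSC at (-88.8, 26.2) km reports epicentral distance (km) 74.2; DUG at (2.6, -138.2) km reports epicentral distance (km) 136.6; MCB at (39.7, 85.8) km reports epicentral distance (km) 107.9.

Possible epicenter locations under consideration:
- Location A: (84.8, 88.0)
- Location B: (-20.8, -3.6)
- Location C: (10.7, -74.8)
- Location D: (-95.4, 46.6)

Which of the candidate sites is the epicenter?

Location B

For each candidate, compare |candidate − station| to the reported distance:
Location A: residuals JRSC 110.1, DUG 104.1, MCB 62.7 → max 110.1 km
Location B: residuals JRSC 0.0, DUG 0.0, MCB 0.0 → max 0.0 km
Location C: residuals JRSC 67.6, DUG 72.7, MCB 55.3 → max 72.7 km
Location D: residuals JRSC 52.8, DUG 72.6, MCB 32.8 → max 72.6 km
Only Location B has all residuals ≈ 0.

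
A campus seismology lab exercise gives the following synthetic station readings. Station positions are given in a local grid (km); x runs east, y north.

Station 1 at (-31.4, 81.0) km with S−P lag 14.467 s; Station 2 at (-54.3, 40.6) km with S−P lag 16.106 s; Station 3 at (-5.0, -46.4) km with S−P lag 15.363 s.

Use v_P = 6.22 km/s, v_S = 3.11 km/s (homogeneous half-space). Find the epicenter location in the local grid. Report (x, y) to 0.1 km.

(45.7, 34.6)

Distance from S−P lag: d = Δt · v_P v_S / (v_P − v_S) = Δt · (6.22·3.11)/(6.22−3.11) ≈ 6.2200·Δt.
So d_Station 1 = 89.98, d_Station 2 = 100.18, d_Station 3 = 95.56 km.
Circle about each station: (x + 31.4)² + (y − 81.0)² = 89.98²; (x + 54.3)² + (y − 40.6)² = 100.18²; (x + 5.0)² + (y + 46.4)² = 95.56².
Subtracting the Station 1 equation from the Station 2 and Station 3 equations removes the quadratic terms:
-45.8 x − 80.8 y = -4889.74
52.8 x − 254.8 y = -6404.31
Solving the 2×2 system: x ≈ 45.7, y ≈ 34.6 km.
Check against Station 1 (with the unrounded x, y): √((x + 31.4)²+(y − 81.0)²) = 89.99 ≈ 89.98 km. ✓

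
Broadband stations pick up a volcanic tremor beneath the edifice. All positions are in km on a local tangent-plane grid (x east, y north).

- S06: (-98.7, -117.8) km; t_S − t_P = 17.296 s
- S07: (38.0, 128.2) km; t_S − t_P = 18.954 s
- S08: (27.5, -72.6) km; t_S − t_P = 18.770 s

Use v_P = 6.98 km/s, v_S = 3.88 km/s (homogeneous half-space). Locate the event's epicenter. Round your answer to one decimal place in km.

Distance from S−P lag: d = Δt · v_P v_S / (v_P − v_S) = Δt · (6.98·3.88)/(6.98−3.88) ≈ 8.7363·Δt.
So d_S06 = 151.10, d_S07 = 165.59, d_S08 = 163.98 km.
Circle about each station: (x + 98.7)² + (y + 117.8)² = 151.10²; (x − 38.0)² + (y − 128.2)² = 165.59²; (x − 27.5)² + (y + 72.6)² = 163.98².
Subtracting pairs of circle equations eliminates x²+y² and gives linear equations (the radical axes):
273.4 x + 492.0 y = -10328.13
252.4 x + 90.4 y = -21649.75
Solving the 2×2 system: x ≈ -97.7, y ≈ 33.3 km.

x ≈ -97.7 km, y ≈ 33.3 km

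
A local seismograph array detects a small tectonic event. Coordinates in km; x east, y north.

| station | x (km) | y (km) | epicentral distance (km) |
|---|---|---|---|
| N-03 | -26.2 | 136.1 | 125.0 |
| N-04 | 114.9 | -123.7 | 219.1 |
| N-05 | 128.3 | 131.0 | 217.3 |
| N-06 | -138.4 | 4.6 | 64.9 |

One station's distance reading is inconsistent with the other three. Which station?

Solve using three stations at a time. Using N-03, N-04, N-05 (subtract circle equations pairwise → linear system) gives (x, y) ≈ (-55.1, 14.5).
Distances from that point to each station vs reported:
  N-03: calculated 125.0 vs reported 125.0 → residual 0.0 km
  N-04: calculated 219.1 vs reported 219.1 → residual 0.0 km
  N-05: calculated 217.3 vs reported 217.3 → residual 0.0 km
  N-06: calculated 83.9 vs reported 64.9 → residual 19.0 km
N-03, N-04, N-05 are mutually consistent (residuals ≈ 0); N-06 is off by 19.0 km.

N-06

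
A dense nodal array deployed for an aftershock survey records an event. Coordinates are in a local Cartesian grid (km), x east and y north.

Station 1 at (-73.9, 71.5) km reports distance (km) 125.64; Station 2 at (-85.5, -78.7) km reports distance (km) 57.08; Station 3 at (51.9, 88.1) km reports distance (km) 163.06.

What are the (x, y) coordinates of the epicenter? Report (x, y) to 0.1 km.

(-37.0, -48.6)

Circle about each station: (x + 73.9)² + (y − 71.5)² = 125.64²; (x + 85.5)² + (y + 78.7)² = 57.08²; (x − 51.9)² + (y − 88.1)² = 163.06².
Subtracting pairs of circle equations eliminates x²+y² and gives linear equations (the radical axes):
-23.2 x − 300.4 y = 15457.76
251.6 x + 33.2 y = -10921.39
Solving the 2×2 system: x ≈ -37.0, y ≈ -48.6 km.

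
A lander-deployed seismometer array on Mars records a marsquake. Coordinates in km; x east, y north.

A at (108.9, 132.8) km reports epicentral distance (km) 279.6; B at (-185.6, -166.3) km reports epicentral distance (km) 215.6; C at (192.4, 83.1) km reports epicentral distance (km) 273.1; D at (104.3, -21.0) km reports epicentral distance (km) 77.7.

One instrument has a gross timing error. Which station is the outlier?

D

Solve using three stations at a time. Using A, B, C (subtract circle equations pairwise → linear system) gives (x, y) ≈ (27.7, -134.8).
Distances from that point to each station vs reported:
  A: calculated 279.6 vs reported 279.6 → residual 0.0 km
  B: calculated 215.6 vs reported 215.6 → residual 0.0 km
  C: calculated 273.1 vs reported 273.1 → residual 0.0 km
  D: calculated 137.1 vs reported 77.7 → residual 59.4 km
A, B, C are mutually consistent (residuals ≈ 0); D is off by 59.4 km.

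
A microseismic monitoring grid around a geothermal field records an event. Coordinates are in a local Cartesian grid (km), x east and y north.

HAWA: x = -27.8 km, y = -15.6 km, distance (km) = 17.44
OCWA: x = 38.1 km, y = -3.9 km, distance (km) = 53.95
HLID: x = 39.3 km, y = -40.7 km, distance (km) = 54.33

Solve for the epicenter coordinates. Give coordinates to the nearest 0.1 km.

Circle about each station: (x + 27.8)² + (y + 15.6)² = 17.44²; (x − 38.1)² + (y + 3.9)² = 53.95²; (x − 39.3)² + (y + 40.7)² = 54.33².
Subtracting pairs of circle equations eliminates x²+y² and gives linear equations (the radical axes):
131.8 x + 23.4 y = -2155.83
134.2 x − 50.2 y = -462.82
Solving the 2×2 system: x ≈ -12.2, y ≈ -23.4 km.

(-12.2, -23.4)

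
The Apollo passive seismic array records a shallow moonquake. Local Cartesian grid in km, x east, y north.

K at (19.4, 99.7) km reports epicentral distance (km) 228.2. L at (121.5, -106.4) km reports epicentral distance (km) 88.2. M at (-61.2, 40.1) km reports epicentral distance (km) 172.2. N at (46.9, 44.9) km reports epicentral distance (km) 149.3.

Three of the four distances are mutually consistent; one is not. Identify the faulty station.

Solve using three stations at a time. Using L, M, N (subtract circle equations pairwise → linear system) gives (x, y) ≈ (33.4, -103.8).
Distances from that point to each station vs reported:
  K: calculated 203.9 vs reported 228.2 → residual 24.3 km
  L: calculated 88.1 vs reported 88.2 → residual 0.1 km
  M: calculated 172.2 vs reported 172.2 → residual 0.0 km
  N: calculated 149.3 vs reported 149.3 → residual 0.0 km
L, M, N are mutually consistent (residuals ≈ 0); K is off by 24.3 km.

K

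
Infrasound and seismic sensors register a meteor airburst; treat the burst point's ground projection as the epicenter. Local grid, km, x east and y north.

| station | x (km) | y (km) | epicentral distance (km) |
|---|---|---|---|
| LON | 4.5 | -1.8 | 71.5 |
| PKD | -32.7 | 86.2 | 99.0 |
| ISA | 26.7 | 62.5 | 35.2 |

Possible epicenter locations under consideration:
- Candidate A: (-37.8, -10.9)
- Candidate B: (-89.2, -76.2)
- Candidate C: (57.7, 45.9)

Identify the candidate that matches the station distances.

Candidate C

For each candidate, compare |candidate − station| to the reported distance:
Candidate A: residuals LON 28.2, PKD 1.8, ISA 62.5 → max 62.5 km
Candidate B: residuals LON 48.1, PKD 72.9, ISA 145.5 → max 145.5 km
Candidate C: residuals LON 0.0, PKD 0.0, ISA 0.0 → max 0.0 km
Only Candidate C has all residuals ≈ 0.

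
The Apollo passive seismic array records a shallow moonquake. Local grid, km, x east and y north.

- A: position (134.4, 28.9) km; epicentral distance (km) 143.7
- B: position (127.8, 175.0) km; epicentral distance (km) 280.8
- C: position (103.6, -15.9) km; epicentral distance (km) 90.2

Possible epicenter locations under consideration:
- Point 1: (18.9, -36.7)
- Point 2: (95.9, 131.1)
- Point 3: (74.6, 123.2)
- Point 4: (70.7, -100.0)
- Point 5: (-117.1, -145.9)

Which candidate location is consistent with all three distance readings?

For each candidate, compare |candidate − station| to the reported distance:
Point 1: residuals A 10.9, B 42.7, C 3.0 → max 42.7 km
Point 2: residuals A 34.5, B 226.5, C 57.0 → max 226.5 km
Point 3: residuals A 32.0, B 206.5, C 51.9 → max 206.5 km
Point 4: residuals A 0.1, B 0.1, C 0.1 → max 0.1 km
Point 5: residuals A 162.6, B 122.9, C 165.9 → max 165.9 km
Only Point 4 has all residuals ≈ 0.

Point 4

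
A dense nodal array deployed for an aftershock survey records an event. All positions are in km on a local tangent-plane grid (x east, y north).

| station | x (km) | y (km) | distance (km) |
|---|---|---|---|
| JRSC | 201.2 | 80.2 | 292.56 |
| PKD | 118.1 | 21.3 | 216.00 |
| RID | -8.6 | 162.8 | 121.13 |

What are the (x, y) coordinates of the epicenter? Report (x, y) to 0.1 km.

Circle about each station: (x − 201.2)² + (y − 80.2)² = 292.56²; (x − 118.1)² + (y − 21.3)² = 216.00²; (x + 8.6)² + (y − 162.8)² = 121.13².
Subtracting pairs of circle equations eliminates x²+y² and gives linear equations (the radical axes):
-166.2 x − 117.8 y = 6423.17
-419.6 x + 165.2 y = 50583.20
Solving the 2×2 system: x ≈ -91.3, y ≈ 74.3 km.

x ≈ -91.3 km, y ≈ 74.3 km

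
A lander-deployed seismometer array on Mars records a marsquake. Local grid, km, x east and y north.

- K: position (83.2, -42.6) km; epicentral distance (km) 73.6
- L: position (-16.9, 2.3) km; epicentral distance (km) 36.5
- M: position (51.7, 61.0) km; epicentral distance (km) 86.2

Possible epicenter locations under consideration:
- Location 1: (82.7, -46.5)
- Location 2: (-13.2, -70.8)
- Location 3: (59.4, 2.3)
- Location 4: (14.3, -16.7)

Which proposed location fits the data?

Location 4

For each candidate, compare |candidate − station| to the reported distance:
Location 1: residuals K 69.7, L 74.4, M 25.7 → max 74.4 km
Location 2: residuals K 26.8, L 36.7, M 60.7 → max 60.7 km
Location 3: residuals K 22.8, L 39.8, M 27.0 → max 39.8 km
Location 4: residuals K 0.0, L 0.0, M 0.0 → max 0.0 km
Only Location 4 has all residuals ≈ 0.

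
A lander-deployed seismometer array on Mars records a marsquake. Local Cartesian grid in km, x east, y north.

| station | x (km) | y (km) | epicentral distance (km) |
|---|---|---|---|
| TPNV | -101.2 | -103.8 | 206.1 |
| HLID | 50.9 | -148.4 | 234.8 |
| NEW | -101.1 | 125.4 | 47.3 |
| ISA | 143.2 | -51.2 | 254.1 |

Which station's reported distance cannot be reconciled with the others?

Solve using three stations at a time. Using TPNV, NEW, ISA (subtract circle equations pairwise → linear system) gives (x, y) ≈ (-62.1, 98.6).
Distances from that point to each station vs reported:
  TPNV: calculated 206.1 vs reported 206.1 → residual 0.0 km
  HLID: calculated 271.6 vs reported 234.8 → residual 36.8 km
  NEW: calculated 47.4 vs reported 47.3 → residual 0.1 km
  ISA: calculated 254.1 vs reported 254.1 → residual 0.0 km
TPNV, NEW, ISA are mutually consistent (residuals ≈ 0); HLID is off by 36.8 km.

HLID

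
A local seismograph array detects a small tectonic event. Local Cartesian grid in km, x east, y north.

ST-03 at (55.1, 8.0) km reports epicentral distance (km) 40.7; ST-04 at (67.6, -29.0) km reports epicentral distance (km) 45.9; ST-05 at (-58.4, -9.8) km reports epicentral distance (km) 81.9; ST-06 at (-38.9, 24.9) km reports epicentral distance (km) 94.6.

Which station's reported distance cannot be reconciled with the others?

ST-06

Solve using three stations at a time. Using ST-03, ST-04, ST-05 (subtract circle equations pairwise → linear system) gives (x, y) ≈ (23.2, -17.3).
Distances from that point to each station vs reported:
  ST-03: calculated 40.7 vs reported 40.7 → residual 0.0 km
  ST-04: calculated 45.9 vs reported 45.9 → residual 0.0 km
  ST-05: calculated 81.9 vs reported 81.9 → residual 0.0 km
  ST-06: calculated 75.1 vs reported 94.6 → residual 19.5 km
ST-03, ST-04, ST-05 are mutually consistent (residuals ≈ 0); ST-06 is off by 19.5 km.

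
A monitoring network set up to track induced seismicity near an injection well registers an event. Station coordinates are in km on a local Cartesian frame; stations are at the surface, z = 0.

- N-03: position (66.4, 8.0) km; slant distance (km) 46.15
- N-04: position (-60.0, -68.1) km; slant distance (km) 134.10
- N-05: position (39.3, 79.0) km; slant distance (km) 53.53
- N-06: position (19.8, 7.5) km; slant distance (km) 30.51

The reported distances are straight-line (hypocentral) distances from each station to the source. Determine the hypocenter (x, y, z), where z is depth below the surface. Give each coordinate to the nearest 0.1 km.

(30.0, 29.6, 18.4)

Each station gives a sphere (x−x_i)² + (y−y_i)² + z² = d_i² (stations at z=0).
Subtracting the N-03 sphere from N-04 and N-05: z² cancels, leaving linear equations in x and y:
-252.8 x − 152.2 y = -12088.34
-54.2 x + 142.0 y = 2576.89
Solving: x ≈ 29.999, y ≈ 29.597 km (keep extra digits for the depth step; rounded: 30.0, 29.6).
Then from the N-03 sphere: z² = 46.15² − (x − 66.4)² − (y − 8.0)² with x = 29.999, y = 29.597, so z ≈ 18.395 ≈ 18.4 km.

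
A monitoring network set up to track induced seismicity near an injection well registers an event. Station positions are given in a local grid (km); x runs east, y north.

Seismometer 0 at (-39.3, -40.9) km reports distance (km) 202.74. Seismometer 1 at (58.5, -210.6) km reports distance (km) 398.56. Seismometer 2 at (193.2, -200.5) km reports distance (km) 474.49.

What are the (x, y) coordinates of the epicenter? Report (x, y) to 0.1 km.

Circle about each station: (x + 39.3)² + (y + 40.9)² = 202.74²; (x − 58.5)² + (y + 210.6)² = 398.56²; (x − 193.2)² + (y + 200.5)² = 474.49².
Subtracting pairs of circle equations eliminates x²+y² and gives linear equations (the radical axes):
195.6 x − 339.4 y = -73189.26
465.0 x − 319.2 y = -109728.06
Solving the 2×2 system: x ≈ -145.5, y ≈ 131.8 km.

x ≈ -145.5 km, y ≈ 131.8 km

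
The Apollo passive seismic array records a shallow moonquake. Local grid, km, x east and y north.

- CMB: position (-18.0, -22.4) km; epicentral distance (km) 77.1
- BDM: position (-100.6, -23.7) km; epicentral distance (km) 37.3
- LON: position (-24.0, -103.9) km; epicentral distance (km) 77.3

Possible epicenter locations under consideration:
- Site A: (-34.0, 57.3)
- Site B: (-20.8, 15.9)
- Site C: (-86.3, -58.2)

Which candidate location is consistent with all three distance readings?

Site C

For each candidate, compare |candidate − station| to the reported distance:
Site A: residuals CMB 4.2, BDM 67.6, LON 84.2 → max 84.2 km
Site B: residuals CMB 38.7, BDM 51.8, LON 42.5 → max 51.8 km
Site C: residuals CMB 0.0, BDM 0.0, LON 0.0 → max 0.0 km
Only Site C has all residuals ≈ 0.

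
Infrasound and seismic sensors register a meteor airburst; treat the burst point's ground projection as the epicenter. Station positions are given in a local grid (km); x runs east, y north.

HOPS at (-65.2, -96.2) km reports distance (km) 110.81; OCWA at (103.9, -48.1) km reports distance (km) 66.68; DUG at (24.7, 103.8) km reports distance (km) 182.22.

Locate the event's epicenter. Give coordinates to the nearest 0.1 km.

x ≈ 44.0 km, y ≈ -77.4 km

Circle about each station: (x + 65.2)² + (y + 96.2)² = 110.81²; (x − 103.9)² + (y + 48.1)² = 66.68²; (x − 24.7)² + (y − 103.8)² = 182.22².
Subtracting the HOPS equation from the OCWA and DUG equations removes the quadratic terms:
338.2 x + 96.2 y = 7435.97
179.8 x + 400.0 y = -23046.22
Solving the 2×2 system: x ≈ 44.0, y ≈ -77.4 km.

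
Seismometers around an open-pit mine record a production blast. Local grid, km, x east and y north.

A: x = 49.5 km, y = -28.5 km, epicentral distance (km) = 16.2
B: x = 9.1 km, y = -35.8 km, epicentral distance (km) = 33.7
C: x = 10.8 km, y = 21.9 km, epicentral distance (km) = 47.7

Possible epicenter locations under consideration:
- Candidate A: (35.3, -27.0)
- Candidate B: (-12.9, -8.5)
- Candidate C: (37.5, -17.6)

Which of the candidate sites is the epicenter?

Candidate C

For each candidate, compare |candidate − station| to the reported distance:
Candidate A: residuals A 1.9, B 6.1, C 7.0 → max 7.0 km
Candidate B: residuals A 49.3, B 1.4, C 9.2 → max 49.3 km
Candidate C: residuals A 0.0, B 0.0, C 0.0 → max 0.0 km
Only Candidate C has all residuals ≈ 0.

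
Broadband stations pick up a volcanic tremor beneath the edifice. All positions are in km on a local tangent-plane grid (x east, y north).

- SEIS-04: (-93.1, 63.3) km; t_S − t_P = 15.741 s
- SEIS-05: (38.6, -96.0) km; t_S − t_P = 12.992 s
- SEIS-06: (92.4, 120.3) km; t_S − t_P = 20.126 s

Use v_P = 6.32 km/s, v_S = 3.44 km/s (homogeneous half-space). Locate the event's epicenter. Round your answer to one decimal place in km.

Distance from S−P lag: d = Δt · v_P v_S / (v_P − v_S) = Δt · (6.32·3.44)/(6.32−3.44) ≈ 7.5489·Δt.
So d_SEIS-04 = 118.83, d_SEIS-05 = 98.08, d_SEIS-06 = 151.93 km.
Circle about each station: (x + 93.1)² + (y − 63.3)² = 118.83²; (x − 38.6)² + (y + 96.0)² = 98.08²; (x − 92.4)² + (y − 120.3)² = 151.93².
Subtracting the SEIS-04 equation from the SEIS-05 and SEIS-06 equations removes the quadratic terms:
263.4 x − 318.6 y = 2532.34
371.0 x + 114.0 y = 1373.19
Solving the 2×2 system: x ≈ 4.9, y ≈ -3.9 km.

x ≈ 4.9 km, y ≈ -3.9 km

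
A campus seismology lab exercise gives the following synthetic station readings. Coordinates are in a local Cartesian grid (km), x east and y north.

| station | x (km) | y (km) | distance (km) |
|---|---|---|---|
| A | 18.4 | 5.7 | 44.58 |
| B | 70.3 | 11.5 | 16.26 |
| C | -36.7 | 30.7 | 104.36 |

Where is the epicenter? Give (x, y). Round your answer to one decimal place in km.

x ≈ 62.2 km, y ≈ -2.6 km

Circle about each station: (x − 18.4)² + (y − 5.7)² = 44.58²; (x − 70.3)² + (y − 11.5)² = 16.26²; (x + 36.7)² + (y − 30.7)² = 104.36².
Subtracting the A equation from the B and C equations removes the quadratic terms:
103.8 x + 11.6 y = 6426.28
-110.2 x + 50.0 y = -6985.30
Solving the 2×2 system: x ≈ 62.2, y ≈ -2.6 km.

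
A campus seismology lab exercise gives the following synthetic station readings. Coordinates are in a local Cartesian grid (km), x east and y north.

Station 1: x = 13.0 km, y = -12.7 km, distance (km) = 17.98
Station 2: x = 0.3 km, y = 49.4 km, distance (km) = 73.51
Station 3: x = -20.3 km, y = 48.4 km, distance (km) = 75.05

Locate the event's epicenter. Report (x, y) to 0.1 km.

Circle about each station: (x − 13.0)² + (y + 12.7)² = 17.98²; (x − 0.3)² + (y − 49.4)² = 73.51²; (x + 20.3)² + (y − 48.4)² = 75.05².
Subtracting pairs of circle equations eliminates x²+y² and gives linear equations (the radical axes):
-25.4 x + 124.2 y = -2970.28
-66.6 x + 122.2 y = -2884.86
Solving the 2×2 system: x ≈ -0.9, y ≈ -24.1 km.

-0.9 km east, -24.1 km north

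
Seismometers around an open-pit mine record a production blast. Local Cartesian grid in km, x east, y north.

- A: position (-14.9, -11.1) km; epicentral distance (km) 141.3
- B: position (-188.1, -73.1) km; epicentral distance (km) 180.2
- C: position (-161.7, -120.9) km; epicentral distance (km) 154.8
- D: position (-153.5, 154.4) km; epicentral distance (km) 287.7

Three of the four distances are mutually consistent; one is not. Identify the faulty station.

Solve using three stations at a time. Using B, C, D (subtract circle equations pairwise → linear system) gives (x, y) ≈ (-9.2, -94.5).
Distances from that point to each station vs reported:
  A: calculated 83.6 vs reported 141.3 → residual 57.7 km
  B: calculated 180.2 vs reported 180.2 → residual 0.0 km
  C: calculated 154.8 vs reported 154.8 → residual 0.0 km
  D: calculated 287.7 vs reported 287.7 → residual 0.0 km
B, C, D are mutually consistent (residuals ≈ 0); A is off by 57.7 km.

A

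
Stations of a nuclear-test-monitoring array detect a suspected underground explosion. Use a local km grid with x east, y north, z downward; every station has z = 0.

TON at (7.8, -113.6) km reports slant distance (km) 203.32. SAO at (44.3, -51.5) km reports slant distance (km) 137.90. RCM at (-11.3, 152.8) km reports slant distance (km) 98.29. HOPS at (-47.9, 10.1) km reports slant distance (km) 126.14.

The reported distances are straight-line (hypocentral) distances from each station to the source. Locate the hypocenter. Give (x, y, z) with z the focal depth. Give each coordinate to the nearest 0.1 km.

Each station gives a sphere (x−x_i)² + (y−y_i)² + z² = d_i² (stations at z=0).
Subtracting the TON sphere from SAO and RCM: z² cancels, leaving linear equations in x and y:
73.0 x + 124.2 y = 13971.55
-38.2 x + 532.8 y = 42187.83
Solving: x ≈ 50.513, y ≈ 82.803 km (keep extra digits for the depth step; rounded: 50.5, 82.8).
Then from the TON sphere: z² = 203.32² − (x − 7.8)² − (y + 113.6)² with x = 50.513, y = 82.803, so z ≈ 30.667 ≈ 30.7 km.

x ≈ 50.5 km, y ≈ 82.8 km, depth ≈ 30.7 km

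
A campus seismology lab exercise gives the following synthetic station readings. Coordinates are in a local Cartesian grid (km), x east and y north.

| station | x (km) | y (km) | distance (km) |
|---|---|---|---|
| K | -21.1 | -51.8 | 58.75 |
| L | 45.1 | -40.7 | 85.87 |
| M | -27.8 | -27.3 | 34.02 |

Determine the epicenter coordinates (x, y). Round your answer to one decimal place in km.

(-26.5, 6.7)

Circle about each station: (x + 21.1)² + (y + 51.8)² = 58.75²; (x − 45.1)² + (y + 40.7)² = 85.87²; (x + 27.8)² + (y + 27.3)² = 34.02².
Subtracting the K equation from the L and M equations removes the quadratic terms:
132.4 x + 22.2 y = -3360.04
-13.4 x + 49.0 y = 683.88
Solving the 2×2 system: x ≈ -26.5, y ≈ 6.7 km.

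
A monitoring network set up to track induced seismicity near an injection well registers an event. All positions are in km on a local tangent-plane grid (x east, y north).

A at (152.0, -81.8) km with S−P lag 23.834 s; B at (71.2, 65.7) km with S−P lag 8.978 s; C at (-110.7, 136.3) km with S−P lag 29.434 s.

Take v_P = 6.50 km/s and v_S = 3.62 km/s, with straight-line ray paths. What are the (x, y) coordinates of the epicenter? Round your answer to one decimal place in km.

(128.5, 111.5)

Distance from S−P lag: d = Δt · v_P v_S / (v_P − v_S) = Δt · (6.50·3.62)/(6.50−3.62) ≈ 8.1701·Δt.
So d_A = 194.73, d_B = 73.35, d_C = 240.48 km.
Circle about each station: (x − 152.0)² + (y + 81.8)² = 194.73²; (x − 71.2)² + (y − 65.7)² = 73.35²; (x + 110.7)² + (y − 136.3)² = 240.48².
Subtracting pairs of circle equations eliminates x²+y² and gives linear equations (the radical axes):
-161.6 x + 295.0 y = 12130.24
-525.4 x + 436.2 y = -18873.92
Solving the 2×2 system: x ≈ 128.5, y ≈ 111.5 km.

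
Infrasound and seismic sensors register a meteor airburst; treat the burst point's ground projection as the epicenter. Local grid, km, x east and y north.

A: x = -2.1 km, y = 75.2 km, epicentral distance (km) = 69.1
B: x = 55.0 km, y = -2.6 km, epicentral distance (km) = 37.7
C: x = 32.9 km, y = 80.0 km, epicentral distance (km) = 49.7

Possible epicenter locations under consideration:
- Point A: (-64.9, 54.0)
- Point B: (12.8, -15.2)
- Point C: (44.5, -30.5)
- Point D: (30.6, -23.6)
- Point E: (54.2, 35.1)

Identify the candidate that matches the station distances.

Point E

For each candidate, compare |candidate − station| to the reported distance:
Point A: residuals A 2.8, B 94.9, C 51.5 → max 94.9 km
Point B: residuals A 22.5, B 6.3, C 47.6 → max 47.6 km
Point C: residuals A 46.4, B 7.9, C 61.4 → max 61.4 km
Point D: residuals A 35.0, B 5.5, C 53.9 → max 53.9 km
Point E: residuals A 0.0, B 0.0, C 0.0 → max 0.0 km
Only Point E has all residuals ≈ 0.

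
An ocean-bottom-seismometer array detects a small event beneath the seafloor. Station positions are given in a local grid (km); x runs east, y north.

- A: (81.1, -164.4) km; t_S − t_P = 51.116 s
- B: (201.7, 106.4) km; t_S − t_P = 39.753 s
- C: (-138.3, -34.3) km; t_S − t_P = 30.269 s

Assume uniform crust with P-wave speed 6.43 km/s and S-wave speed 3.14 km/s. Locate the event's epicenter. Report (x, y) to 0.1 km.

x ≈ -41.6 km, y ≈ 124.3 km

Distance from S−P lag: d = Δt · v_P v_S / (v_P − v_S) = Δt · (6.43·3.14)/(6.43−3.14) ≈ 6.1368·Δt.
So d_A = 313.69, d_B = 243.96, d_C = 185.76 km.
Circle about each station: (x − 81.1)² + (y + 164.4)² = 313.69²; (x − 201.7)² + (y − 106.4)² = 243.96²; (x + 138.3)² + (y + 34.3)² = 185.76².
Subtracting pairs of circle equations eliminates x²+y² and gives linear equations (the radical axes):
241.2 x + 541.6 y = 57284.21
-438.8 x + 260.2 y = 50593.45
Solving the 2×2 system: x ≈ -41.6, y ≈ 124.3 km.
Check against A (with the unrounded x, y): √((x − 81.1)²+(y + 164.4)²) = 313.68 ≈ 313.69 km. ✓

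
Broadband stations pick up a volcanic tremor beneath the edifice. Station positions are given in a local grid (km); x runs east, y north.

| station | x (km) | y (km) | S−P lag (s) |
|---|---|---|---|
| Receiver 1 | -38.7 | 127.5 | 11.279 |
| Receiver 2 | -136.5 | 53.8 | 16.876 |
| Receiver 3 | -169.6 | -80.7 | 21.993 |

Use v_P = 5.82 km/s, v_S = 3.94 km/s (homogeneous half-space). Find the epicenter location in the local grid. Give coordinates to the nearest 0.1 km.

Distance from S−P lag: d = Δt · v_P v_S / (v_P − v_S) = Δt · (5.82·3.94)/(5.82−3.94) ≈ 12.1972·Δt.
So d_Receiver 1 = 137.57, d_Receiver 2 = 205.84, d_Receiver 3 = 268.25 km.
Circle about each station: (x + 38.7)² + (y − 127.5)² = 137.57²; (x + 136.5)² + (y − 53.8)² = 205.84²; (x + 169.6)² + (y + 80.7)² = 268.25².
Subtracting pairs of circle equations eliminates x²+y² and gives linear equations (the radical axes):
-195.6 x − 147.4 y = -19671.85
-261.8 x − 416.4 y = -35509.85
Solving the 2×2 system: x ≈ 69.0, y ≈ 41.9 km.

(69.0, 41.9)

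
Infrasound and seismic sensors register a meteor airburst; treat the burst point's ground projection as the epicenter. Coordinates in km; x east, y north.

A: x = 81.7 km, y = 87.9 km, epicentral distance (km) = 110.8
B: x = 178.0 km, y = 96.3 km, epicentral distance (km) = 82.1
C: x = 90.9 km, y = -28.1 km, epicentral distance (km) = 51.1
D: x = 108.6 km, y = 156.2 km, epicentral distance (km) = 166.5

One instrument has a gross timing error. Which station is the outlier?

B

Solve using three stations at a time. Using A, C, D (subtract circle equations pairwise → linear system) gives (x, y) ≈ (137.5, -7.7).
Distances from that point to each station vs reported:
  A: calculated 110.7 vs reported 110.8 → residual 0.1 km
  B: calculated 111.6 vs reported 82.1 → residual 29.5 km
  C: calculated 50.9 vs reported 51.1 → residual 0.2 km
  D: calculated 166.4 vs reported 166.5 → residual 0.1 km
A, C, D are mutually consistent (residuals ≈ 0); B is off by 29.5 km.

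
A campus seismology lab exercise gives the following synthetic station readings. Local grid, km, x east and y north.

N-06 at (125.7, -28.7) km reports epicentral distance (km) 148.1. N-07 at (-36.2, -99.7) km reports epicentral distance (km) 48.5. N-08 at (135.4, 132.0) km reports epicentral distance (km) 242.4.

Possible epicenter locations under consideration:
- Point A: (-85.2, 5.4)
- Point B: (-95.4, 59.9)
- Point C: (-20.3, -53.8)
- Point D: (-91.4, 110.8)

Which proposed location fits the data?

For each candidate, compare |candidate − station| to the reported distance:
Point A: residuals N-06 65.5, N-07 67.5, N-08 11.9 → max 67.5 km
Point B: residuals N-06 90.1, N-07 121.7, N-08 0.6 → max 121.7 km
Point C: residuals N-06 0.0, N-07 0.1, N-08 0.0 → max 0.1 km
Point D: residuals N-06 110.0, N-07 169.1, N-08 14.6 → max 169.1 km
Only Point C has all residuals ≈ 0.

Point C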